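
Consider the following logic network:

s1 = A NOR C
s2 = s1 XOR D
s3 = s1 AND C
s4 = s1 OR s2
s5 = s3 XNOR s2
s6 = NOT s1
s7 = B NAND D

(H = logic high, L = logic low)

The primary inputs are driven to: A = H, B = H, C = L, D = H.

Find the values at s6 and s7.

s1 = A NOR C = H NOR L = L
s6 = NOT s1 = NOT L = H
s7 = B NAND D = H NAND H = L

s6 = H; s7 = L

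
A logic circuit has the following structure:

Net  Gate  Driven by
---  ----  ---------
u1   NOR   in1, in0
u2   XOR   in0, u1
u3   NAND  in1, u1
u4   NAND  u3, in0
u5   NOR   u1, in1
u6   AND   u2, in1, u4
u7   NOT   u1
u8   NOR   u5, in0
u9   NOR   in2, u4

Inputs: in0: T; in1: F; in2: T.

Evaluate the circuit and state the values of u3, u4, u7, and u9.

u1 = in1 NOR in0 = F NOR T = F
u3 = in1 NAND u1 = F NAND F = T
u4 = u3 NAND in0 = T NAND T = F
u7 = NOT u1 = NOT F = T
u9 = in2 NOR u4 = T NOR F = F

u3 = T, u4 = F, u7 = T, u9 = F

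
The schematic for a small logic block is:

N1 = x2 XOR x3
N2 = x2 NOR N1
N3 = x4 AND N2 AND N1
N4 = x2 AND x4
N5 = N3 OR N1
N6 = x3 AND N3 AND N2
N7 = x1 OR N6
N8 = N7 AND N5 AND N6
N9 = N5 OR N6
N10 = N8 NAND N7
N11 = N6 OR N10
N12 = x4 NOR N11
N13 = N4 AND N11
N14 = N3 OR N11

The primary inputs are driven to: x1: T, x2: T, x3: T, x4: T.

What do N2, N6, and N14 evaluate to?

N2 = F; N6 = F; N14 = T

N1 = x2 XOR x3 = T XOR T = F
N2 = x2 NOR N1 = T NOR F = F
N3 = x4 AND N2 AND N1 = T AND F AND F = F
N5 = N3 OR N1 = F OR F = F
N6 = x3 AND N3 AND N2 = T AND F AND F = F
N7 = x1 OR N6 = T OR F = T
N8 = N7 AND N5 AND N6 = T AND F AND F = F
N10 = N8 NAND N7 = F NAND T = T
N11 = N6 OR N10 = F OR T = T
N14 = N3 OR N11 = F OR T = T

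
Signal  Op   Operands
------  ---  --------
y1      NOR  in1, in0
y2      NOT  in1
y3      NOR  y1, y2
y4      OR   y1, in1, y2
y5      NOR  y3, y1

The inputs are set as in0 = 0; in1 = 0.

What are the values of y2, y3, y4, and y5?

y2 = 1  y3 = 0  y4 = 1  y5 = 0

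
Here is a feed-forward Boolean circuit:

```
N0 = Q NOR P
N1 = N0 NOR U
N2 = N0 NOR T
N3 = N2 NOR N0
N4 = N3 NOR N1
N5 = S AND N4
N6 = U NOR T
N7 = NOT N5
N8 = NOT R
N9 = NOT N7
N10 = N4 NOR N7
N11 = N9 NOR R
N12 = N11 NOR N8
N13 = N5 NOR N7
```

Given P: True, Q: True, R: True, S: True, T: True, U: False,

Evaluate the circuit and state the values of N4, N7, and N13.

N0 = Q NOR P = True NOR True = False
N1 = N0 NOR U = False NOR False = True
N2 = N0 NOR T = False NOR True = False
N3 = N2 NOR N0 = False NOR False = True
N4 = N3 NOR N1 = True NOR True = False
N5 = S AND N4 = True AND False = False
N7 = NOT N5 = NOT False = True
N13 = N5 NOR N7 = False NOR True = False

N4 = False  N7 = True  N13 = False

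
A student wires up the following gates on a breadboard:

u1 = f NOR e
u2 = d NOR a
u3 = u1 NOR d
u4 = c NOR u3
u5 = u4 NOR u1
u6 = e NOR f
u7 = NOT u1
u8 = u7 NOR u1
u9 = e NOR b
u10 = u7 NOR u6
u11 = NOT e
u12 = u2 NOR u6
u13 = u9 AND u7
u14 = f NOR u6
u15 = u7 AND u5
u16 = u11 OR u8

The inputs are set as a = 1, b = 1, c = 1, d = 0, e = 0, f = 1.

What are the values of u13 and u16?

u13 = 0, u16 = 1

u1 = f NOR e = 1 NOR 0 = 0
u7 = NOT u1 = NOT 0 = 1
u8 = u7 NOR u1 = 1 NOR 0 = 0
u9 = e NOR b = 0 NOR 1 = 0
u11 = NOT e = NOT 0 = 1
u13 = u9 AND u7 = 0 AND 1 = 0
u16 = u11 OR u8 = 1 OR 0 = 1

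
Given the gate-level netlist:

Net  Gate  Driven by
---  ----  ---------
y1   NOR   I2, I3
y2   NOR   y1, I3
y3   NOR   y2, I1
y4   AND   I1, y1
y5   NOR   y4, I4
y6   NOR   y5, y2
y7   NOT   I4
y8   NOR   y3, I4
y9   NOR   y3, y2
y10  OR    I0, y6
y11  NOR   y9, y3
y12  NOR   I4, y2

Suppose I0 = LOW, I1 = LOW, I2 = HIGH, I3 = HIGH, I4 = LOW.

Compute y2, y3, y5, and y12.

y1 = I2 NOR I3 = HIGH NOR HIGH = LOW
y2 = y1 NOR I3 = LOW NOR HIGH = LOW
y3 = y2 NOR I1 = LOW NOR LOW = HIGH
y4 = I1 AND y1 = LOW AND LOW = LOW
y5 = y4 NOR I4 = LOW NOR LOW = HIGH
y12 = I4 NOR y2 = LOW NOR LOW = HIGH

y2 = LOW; y3 = HIGH; y5 = HIGH; y12 = HIGH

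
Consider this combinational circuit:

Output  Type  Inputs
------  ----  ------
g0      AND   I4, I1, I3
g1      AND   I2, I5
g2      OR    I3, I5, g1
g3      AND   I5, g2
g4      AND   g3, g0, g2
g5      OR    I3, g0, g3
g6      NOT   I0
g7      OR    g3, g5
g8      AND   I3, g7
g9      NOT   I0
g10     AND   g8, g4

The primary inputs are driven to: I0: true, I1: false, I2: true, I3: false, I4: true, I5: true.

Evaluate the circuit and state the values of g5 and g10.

g5 = true; g10 = false

g0 = I4 AND I1 AND I3 = true AND false AND false = false
g1 = I2 AND I5 = true AND true = true
g2 = I3 OR I5 OR g1 = false OR true OR true = true
g3 = I5 AND g2 = true AND true = true
g4 = g3 AND g0 AND g2 = true AND false AND true = false
g5 = I3 OR g0 OR g3 = false OR false OR true = true
g7 = g3 OR g5 = true OR true = true
g8 = I3 AND g7 = false AND true = false
g10 = g8 AND g4 = false AND false = false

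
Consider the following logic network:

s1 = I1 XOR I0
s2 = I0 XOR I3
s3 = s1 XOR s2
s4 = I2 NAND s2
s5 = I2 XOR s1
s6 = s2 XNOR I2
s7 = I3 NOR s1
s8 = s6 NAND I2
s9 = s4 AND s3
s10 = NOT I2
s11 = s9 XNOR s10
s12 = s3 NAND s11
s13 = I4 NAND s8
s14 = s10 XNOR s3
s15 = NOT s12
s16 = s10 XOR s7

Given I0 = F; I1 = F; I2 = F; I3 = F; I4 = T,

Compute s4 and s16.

s1 = I1 XOR I0 = F XOR F = F
s2 = I0 XOR I3 = F XOR F = F
s4 = I2 NAND s2 = F NAND F = T
s7 = I3 NOR s1 = F NOR F = T
s10 = NOT I2 = NOT F = T
s16 = s10 XOR s7 = T XOR T = F

s4 = T, s16 = F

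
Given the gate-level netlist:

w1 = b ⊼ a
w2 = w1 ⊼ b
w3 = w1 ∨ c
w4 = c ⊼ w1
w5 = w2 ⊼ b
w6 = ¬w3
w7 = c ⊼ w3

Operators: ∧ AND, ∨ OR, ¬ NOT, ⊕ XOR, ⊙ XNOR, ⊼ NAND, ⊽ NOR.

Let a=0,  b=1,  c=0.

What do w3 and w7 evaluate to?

w3 = 1, w7 = 1

w1 = b NAND a = 1 NAND 0 = 1
w3 = w1 OR c = 1 OR 0 = 1
w7 = c NAND w3 = 0 NAND 1 = 1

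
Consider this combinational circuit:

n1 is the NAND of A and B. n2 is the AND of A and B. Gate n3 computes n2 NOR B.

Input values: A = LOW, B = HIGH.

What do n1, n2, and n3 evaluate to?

n1 = HIGH; n2 = LOW; n3 = LOW

n1 = A NAND B = LOW NAND HIGH = HIGH
n2 = A AND B = LOW AND HIGH = LOW
n3 = n2 NOR B = LOW NOR HIGH = LOW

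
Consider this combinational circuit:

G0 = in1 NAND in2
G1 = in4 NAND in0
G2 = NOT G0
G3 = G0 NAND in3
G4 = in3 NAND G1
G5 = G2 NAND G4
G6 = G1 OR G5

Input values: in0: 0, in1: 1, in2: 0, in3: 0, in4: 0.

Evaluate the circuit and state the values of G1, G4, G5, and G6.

G1 = 1, G4 = 1, G5 = 1, G6 = 1

G0 = in1 NAND in2 = 1 NAND 0 = 1
G1 = in4 NAND in0 = 0 NAND 0 = 1
G2 = NOT G0 = NOT 1 = 0
G4 = in3 NAND G1 = 0 NAND 1 = 1
G5 = G2 NAND G4 = 0 NAND 1 = 1
G6 = G1 OR G5 = 1 OR 1 = 1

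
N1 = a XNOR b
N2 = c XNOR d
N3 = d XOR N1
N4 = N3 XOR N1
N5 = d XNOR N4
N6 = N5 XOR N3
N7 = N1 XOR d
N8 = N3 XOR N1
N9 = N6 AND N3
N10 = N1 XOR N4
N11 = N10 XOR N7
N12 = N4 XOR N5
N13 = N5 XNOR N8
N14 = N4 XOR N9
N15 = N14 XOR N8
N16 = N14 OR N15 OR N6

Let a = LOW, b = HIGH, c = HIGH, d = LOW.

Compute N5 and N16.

N5 = HIGH, N16 = HIGH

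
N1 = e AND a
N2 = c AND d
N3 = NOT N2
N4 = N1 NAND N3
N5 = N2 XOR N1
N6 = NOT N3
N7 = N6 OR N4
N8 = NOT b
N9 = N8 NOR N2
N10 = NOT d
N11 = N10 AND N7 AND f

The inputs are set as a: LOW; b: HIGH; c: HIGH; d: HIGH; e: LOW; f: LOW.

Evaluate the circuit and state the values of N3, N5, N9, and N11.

N1 = e AND a = LOW AND LOW = LOW
N2 = c AND d = HIGH AND HIGH = HIGH
N3 = NOT N2 = NOT HIGH = LOW
N4 = N1 NAND N3 = LOW NAND LOW = HIGH
N5 = N2 XOR N1 = HIGH XOR LOW = HIGH
N6 = NOT N3 = NOT LOW = HIGH
N7 = N6 OR N4 = HIGH OR HIGH = HIGH
N8 = NOT b = NOT HIGH = LOW
N9 = N8 NOR N2 = LOW NOR HIGH = LOW
N10 = NOT d = NOT HIGH = LOW
N11 = N10 AND N7 AND f = LOW AND HIGH AND LOW = LOW

N3 = LOW, N5 = HIGH, N9 = LOW, N11 = LOW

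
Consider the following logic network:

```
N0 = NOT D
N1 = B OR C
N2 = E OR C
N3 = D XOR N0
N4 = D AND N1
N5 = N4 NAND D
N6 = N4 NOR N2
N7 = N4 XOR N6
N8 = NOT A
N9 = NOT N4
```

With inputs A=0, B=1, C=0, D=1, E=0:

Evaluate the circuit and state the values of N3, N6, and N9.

N3 = 1  N6 = 0  N9 = 0

N0 = NOT D = NOT 1 = 0
N1 = B OR C = 1 OR 0 = 1
N2 = E OR C = 0 OR 0 = 0
N3 = D XOR N0 = 1 XOR 0 = 1
N4 = D AND N1 = 1 AND 1 = 1
N6 = N4 NOR N2 = 1 NOR 0 = 0
N9 = NOT N4 = NOT 1 = 0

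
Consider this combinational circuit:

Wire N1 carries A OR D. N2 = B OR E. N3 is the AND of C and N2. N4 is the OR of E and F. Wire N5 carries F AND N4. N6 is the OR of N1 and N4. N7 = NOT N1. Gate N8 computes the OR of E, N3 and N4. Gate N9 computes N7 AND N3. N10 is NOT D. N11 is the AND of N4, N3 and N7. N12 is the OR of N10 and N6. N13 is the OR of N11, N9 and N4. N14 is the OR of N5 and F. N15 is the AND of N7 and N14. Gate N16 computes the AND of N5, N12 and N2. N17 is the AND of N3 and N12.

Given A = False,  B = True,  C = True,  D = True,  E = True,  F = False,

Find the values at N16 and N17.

N16 = False  N17 = True

N1 = A OR D = False OR True = True
N2 = B OR E = True OR True = True
N3 = C AND N2 = True AND True = True
N4 = E OR F = True OR False = True
N5 = F AND N4 = False AND True = False
N6 = N1 OR N4 = True OR True = True
N10 = NOT D = NOT True = False
N12 = N10 OR N6 = False OR True = True
N16 = N5 AND N12 AND N2 = False AND True AND True = False
N17 = N3 AND N12 = True AND True = True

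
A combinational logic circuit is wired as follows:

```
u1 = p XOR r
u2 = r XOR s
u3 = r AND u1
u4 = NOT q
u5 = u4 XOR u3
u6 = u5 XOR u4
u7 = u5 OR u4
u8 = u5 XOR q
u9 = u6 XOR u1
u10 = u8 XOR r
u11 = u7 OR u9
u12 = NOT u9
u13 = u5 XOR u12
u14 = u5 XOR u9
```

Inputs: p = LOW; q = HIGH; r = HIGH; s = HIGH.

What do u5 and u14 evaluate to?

u1 = p XOR r = LOW XOR HIGH = HIGH
u3 = r AND u1 = HIGH AND HIGH = HIGH
u4 = NOT q = NOT HIGH = LOW
u5 = u4 XOR u3 = LOW XOR HIGH = HIGH
u6 = u5 XOR u4 = HIGH XOR LOW = HIGH
u9 = u6 XOR u1 = HIGH XOR HIGH = LOW
u14 = u5 XOR u9 = HIGH XOR LOW = HIGH

u5 = HIGH  u14 = HIGH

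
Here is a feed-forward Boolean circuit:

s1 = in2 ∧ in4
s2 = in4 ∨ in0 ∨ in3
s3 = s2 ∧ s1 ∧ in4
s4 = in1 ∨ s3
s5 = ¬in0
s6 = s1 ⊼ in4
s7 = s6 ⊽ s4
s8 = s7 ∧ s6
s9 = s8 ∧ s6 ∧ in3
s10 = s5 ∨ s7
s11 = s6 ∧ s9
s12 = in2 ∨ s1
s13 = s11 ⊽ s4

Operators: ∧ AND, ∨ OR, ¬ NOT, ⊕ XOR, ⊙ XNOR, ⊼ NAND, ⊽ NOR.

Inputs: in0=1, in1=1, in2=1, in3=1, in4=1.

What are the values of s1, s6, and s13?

s1 = 1, s6 = 0, s13 = 0

s1 = in2 AND in4 = 1 AND 1 = 1
s2 = in4 OR in0 OR in3 = 1 OR 1 OR 1 = 1
s3 = s2 AND s1 AND in4 = 1 AND 1 AND 1 = 1
s4 = in1 OR s3 = 1 OR 1 = 1
s6 = s1 NAND in4 = 1 NAND 1 = 0
s7 = s6 NOR s4 = 0 NOR 1 = 0
s8 = s7 AND s6 = 0 AND 0 = 0
s9 = s8 AND s6 AND in3 = 0 AND 0 AND 1 = 0
s11 = s6 AND s9 = 0 AND 0 = 0
s13 = s11 NOR s4 = 0 NOR 1 = 0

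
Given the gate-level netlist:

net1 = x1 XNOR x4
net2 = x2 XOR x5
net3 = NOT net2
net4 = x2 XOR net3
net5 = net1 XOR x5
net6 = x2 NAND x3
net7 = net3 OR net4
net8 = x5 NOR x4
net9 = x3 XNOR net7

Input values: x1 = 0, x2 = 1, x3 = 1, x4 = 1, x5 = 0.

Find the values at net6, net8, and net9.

net6 = 0  net8 = 0  net9 = 1

net2 = x2 XOR x5 = 1 XOR 0 = 1
net3 = NOT net2 = NOT 1 = 0
net4 = x2 XOR net3 = 1 XOR 0 = 1
net6 = x2 NAND x3 = 1 NAND 1 = 0
net7 = net3 OR net4 = 0 OR 1 = 1
net8 = x5 NOR x4 = 0 NOR 1 = 0
net9 = x3 XNOR net7 = 1 XNOR 1 = 1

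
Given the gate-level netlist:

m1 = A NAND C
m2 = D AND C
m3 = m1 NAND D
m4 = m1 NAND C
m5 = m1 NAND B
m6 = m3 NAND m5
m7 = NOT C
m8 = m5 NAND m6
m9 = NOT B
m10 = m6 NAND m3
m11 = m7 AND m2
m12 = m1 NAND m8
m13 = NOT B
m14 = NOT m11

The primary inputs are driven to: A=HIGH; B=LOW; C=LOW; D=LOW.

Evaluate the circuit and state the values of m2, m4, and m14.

m1 = A NAND C = HIGH NAND LOW = HIGH
m2 = D AND C = LOW AND LOW = LOW
m4 = m1 NAND C = HIGH NAND LOW = HIGH
m7 = NOT C = NOT LOW = HIGH
m11 = m7 AND m2 = HIGH AND LOW = LOW
m14 = NOT m11 = NOT LOW = HIGH

m2 = LOW; m4 = HIGH; m14 = HIGH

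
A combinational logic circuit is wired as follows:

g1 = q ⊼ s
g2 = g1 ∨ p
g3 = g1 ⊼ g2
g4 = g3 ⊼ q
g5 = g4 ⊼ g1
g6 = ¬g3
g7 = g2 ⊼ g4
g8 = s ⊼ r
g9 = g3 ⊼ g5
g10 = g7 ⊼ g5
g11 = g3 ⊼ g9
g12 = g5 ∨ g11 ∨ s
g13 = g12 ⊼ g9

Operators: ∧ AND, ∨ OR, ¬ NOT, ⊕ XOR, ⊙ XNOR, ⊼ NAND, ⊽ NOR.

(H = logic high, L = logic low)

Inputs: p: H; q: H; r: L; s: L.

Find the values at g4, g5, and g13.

g1 = q NAND s = H NAND L = H
g2 = g1 OR p = H OR H = H
g3 = g1 NAND g2 = H NAND H = L
g4 = g3 NAND q = L NAND H = H
g5 = g4 NAND g1 = H NAND H = L
g9 = g3 NAND g5 = L NAND L = H
g11 = g3 NAND g9 = L NAND H = H
g12 = g5 OR g11 OR s = L OR H OR L = H
g13 = g12 NAND g9 = H NAND H = L

g4 = H; g5 = L; g13 = L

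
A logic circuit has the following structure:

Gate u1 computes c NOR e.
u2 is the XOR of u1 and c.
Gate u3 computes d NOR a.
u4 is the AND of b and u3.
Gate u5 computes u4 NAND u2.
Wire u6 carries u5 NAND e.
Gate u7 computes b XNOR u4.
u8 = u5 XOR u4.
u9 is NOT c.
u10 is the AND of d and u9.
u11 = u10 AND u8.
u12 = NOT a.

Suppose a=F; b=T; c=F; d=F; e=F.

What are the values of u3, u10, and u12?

u3 = T, u10 = F, u12 = T

u3 = d NOR a = F NOR F = T
u9 = NOT c = NOT F = T
u10 = d AND u9 = F AND T = F
u12 = NOT a = NOT F = T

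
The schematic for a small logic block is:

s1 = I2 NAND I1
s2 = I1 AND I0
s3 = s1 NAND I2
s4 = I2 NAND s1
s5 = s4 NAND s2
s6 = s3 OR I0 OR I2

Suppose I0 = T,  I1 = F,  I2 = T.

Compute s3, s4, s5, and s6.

s3 = F, s4 = F, s5 = T, s6 = T

s1 = I2 NAND I1 = T NAND F = T
s2 = I1 AND I0 = F AND T = F
s3 = s1 NAND I2 = T NAND T = F
s4 = I2 NAND s1 = T NAND T = F
s5 = s4 NAND s2 = F NAND F = T
s6 = s3 OR I0 OR I2 = F OR T OR T = T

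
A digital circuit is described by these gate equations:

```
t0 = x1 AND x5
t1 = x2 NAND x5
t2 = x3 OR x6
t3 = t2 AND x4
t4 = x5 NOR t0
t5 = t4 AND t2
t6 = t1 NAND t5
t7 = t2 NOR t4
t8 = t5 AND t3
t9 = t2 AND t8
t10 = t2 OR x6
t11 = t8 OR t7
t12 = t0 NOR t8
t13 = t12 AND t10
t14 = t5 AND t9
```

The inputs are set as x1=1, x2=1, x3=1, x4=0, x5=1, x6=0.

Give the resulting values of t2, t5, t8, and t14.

t0 = x1 AND x5 = 1 AND 1 = 1
t2 = x3 OR x6 = 1 OR 0 = 1
t3 = t2 AND x4 = 1 AND 0 = 0
t4 = x5 NOR t0 = 1 NOR 1 = 0
t5 = t4 AND t2 = 0 AND 1 = 0
t8 = t5 AND t3 = 0 AND 0 = 0
t9 = t2 AND t8 = 1 AND 0 = 0
t14 = t5 AND t9 = 0 AND 0 = 0

t2 = 1, t5 = 0, t8 = 0, t14 = 0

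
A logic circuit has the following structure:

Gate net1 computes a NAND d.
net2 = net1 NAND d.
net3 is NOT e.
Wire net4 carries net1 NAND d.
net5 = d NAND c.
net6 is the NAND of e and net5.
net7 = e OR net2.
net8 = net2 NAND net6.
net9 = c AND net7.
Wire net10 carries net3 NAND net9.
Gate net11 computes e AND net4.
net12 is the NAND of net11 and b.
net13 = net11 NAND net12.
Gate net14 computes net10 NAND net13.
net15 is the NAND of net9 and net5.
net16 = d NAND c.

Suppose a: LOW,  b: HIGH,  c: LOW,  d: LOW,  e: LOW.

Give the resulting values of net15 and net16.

net15 = HIGH, net16 = HIGH

net1 = a NAND d = LOW NAND LOW = HIGH
net2 = net1 NAND d = HIGH NAND LOW = HIGH
net5 = d NAND c = LOW NAND LOW = HIGH
net7 = e OR net2 = LOW OR HIGH = HIGH
net9 = c AND net7 = LOW AND HIGH = LOW
net15 = net9 NAND net5 = LOW NAND HIGH = HIGH
net16 = d NAND c = LOW NAND LOW = HIGH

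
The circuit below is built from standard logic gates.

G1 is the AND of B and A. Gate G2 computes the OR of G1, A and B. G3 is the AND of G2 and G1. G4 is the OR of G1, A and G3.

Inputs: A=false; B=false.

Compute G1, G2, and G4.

G1 = B AND A = false AND false = false
G2 = G1 OR A OR B = false OR false OR false = false
G3 = G2 AND G1 = false AND false = false
G4 = G1 OR A OR G3 = false OR false OR false = false

G1 = false  G2 = false  G4 = false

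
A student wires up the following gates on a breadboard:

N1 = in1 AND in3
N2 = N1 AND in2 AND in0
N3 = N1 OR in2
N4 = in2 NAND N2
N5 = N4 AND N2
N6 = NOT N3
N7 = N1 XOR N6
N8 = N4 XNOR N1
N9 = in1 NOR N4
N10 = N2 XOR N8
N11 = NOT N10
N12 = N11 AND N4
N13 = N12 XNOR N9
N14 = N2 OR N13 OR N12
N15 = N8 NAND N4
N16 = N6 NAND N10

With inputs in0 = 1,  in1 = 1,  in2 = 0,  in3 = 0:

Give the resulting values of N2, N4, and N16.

N1 = in1 AND in3 = 1 AND 0 = 0
N2 = N1 AND in2 AND in0 = 0 AND 0 AND 1 = 0
N3 = N1 OR in2 = 0 OR 0 = 0
N4 = in2 NAND N2 = 0 NAND 0 = 1
N6 = NOT N3 = NOT 0 = 1
N8 = N4 XNOR N1 = 1 XNOR 0 = 0
N10 = N2 XOR N8 = 0 XOR 0 = 0
N16 = N6 NAND N10 = 1 NAND 0 = 1

N2 = 0  N4 = 1  N16 = 1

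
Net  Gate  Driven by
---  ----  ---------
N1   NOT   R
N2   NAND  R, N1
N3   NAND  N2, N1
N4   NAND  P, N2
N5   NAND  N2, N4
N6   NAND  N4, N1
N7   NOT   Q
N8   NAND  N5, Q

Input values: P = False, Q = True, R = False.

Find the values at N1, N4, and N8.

N1 = True, N4 = True, N8 = True

N1 = NOT R = NOT False = True
N2 = R NAND N1 = False NAND True = True
N4 = P NAND N2 = False NAND True = True
N5 = N2 NAND N4 = True NAND True = False
N8 = N5 NAND Q = False NAND True = True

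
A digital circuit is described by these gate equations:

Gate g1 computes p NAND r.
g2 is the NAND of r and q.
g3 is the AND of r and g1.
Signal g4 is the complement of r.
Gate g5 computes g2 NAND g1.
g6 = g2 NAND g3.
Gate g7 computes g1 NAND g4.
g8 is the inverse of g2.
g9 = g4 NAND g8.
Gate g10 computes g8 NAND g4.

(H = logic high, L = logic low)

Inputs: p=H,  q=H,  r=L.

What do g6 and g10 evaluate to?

g1 = p NAND r = H NAND L = H
g2 = r NAND q = L NAND H = H
g3 = r AND g1 = L AND H = L
g4 = NOT r = NOT L = H
g6 = g2 NAND g3 = H NAND L = H
g8 = NOT g2 = NOT H = L
g10 = g8 NAND g4 = L NAND H = H

g6 = H, g10 = H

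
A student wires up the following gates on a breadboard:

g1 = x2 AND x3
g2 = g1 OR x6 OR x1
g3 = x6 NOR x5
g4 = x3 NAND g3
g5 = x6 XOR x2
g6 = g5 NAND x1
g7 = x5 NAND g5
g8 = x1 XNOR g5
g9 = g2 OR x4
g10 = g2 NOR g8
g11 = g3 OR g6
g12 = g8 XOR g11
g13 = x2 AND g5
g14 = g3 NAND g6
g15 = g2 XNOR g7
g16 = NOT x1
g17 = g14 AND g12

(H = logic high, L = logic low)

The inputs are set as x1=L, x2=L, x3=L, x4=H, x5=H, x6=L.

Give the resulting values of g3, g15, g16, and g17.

g3 = L, g15 = L, g16 = H, g17 = L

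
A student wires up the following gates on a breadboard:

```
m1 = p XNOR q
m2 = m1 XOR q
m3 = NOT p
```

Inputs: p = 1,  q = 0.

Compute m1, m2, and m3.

m1 = 0, m2 = 0, m3 = 0

m1 = p XNOR q = 1 XNOR 0 = 0
m2 = m1 XOR q = 0 XOR 0 = 0
m3 = NOT p = NOT 1 = 0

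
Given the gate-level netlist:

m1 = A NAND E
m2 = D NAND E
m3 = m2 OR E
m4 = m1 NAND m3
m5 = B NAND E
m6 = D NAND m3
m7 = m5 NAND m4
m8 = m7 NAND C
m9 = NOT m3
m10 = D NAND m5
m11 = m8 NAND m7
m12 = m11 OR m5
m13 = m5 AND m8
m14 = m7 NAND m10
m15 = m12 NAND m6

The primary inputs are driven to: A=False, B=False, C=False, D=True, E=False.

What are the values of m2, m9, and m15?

m2 = True; m9 = False; m15 = True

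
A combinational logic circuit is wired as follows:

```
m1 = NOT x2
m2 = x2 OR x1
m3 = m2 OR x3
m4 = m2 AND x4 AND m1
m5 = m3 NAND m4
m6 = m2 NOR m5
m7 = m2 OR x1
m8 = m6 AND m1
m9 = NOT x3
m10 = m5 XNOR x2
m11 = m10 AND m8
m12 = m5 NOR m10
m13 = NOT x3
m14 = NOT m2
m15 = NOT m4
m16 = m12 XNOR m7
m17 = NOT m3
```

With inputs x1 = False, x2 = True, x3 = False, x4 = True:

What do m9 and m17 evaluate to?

m2 = x2 OR x1 = True OR False = True
m3 = m2 OR x3 = True OR False = True
m9 = NOT x3 = NOT False = True
m17 = NOT m3 = NOT True = False

m9 = True, m17 = False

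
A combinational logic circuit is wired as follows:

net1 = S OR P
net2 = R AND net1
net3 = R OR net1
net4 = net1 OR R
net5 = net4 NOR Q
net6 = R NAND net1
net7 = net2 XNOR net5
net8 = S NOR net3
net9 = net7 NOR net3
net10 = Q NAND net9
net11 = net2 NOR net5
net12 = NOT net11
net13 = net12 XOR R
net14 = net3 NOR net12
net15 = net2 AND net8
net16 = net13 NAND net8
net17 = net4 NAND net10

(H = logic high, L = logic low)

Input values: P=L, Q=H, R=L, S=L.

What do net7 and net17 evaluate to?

net7 = H; net17 = H

net1 = S OR P = L OR L = L
net2 = R AND net1 = L AND L = L
net3 = R OR net1 = L OR L = L
net4 = net1 OR R = L OR L = L
net5 = net4 NOR Q = L NOR H = L
net7 = net2 XNOR net5 = L XNOR L = H
net9 = net7 NOR net3 = H NOR L = L
net10 = Q NAND net9 = H NAND L = H
net17 = net4 NAND net10 = L NAND H = H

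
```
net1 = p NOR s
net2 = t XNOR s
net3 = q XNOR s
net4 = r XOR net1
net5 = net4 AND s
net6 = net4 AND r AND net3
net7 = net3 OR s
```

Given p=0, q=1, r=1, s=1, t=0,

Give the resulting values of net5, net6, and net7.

net1 = p NOR s = 0 NOR 1 = 0
net3 = q XNOR s = 1 XNOR 1 = 1
net4 = r XOR net1 = 1 XOR 0 = 1
net5 = net4 AND s = 1 AND 1 = 1
net6 = net4 AND r AND net3 = 1 AND 1 AND 1 = 1
net7 = net3 OR s = 1 OR 1 = 1

net5 = 1, net6 = 1, net7 = 1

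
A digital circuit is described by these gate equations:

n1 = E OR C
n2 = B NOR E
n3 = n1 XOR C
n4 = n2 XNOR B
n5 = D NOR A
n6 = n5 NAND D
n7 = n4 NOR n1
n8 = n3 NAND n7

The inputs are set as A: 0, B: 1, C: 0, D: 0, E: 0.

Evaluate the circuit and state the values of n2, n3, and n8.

n2 = 0, n3 = 0, n8 = 1

n1 = E OR C = 0 OR 0 = 0
n2 = B NOR E = 1 NOR 0 = 0
n3 = n1 XOR C = 0 XOR 0 = 0
n4 = n2 XNOR B = 0 XNOR 1 = 0
n7 = n4 NOR n1 = 0 NOR 0 = 1
n8 = n3 NAND n7 = 0 NAND 1 = 1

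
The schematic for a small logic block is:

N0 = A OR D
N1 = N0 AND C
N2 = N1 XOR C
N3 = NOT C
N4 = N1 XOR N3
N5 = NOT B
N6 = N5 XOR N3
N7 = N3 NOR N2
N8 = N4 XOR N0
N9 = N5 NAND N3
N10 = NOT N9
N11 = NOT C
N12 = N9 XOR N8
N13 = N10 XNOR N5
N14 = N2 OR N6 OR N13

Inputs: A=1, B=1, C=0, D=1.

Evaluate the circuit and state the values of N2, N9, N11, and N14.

N2 = 0, N9 = 1, N11 = 1, N14 = 1

N0 = A OR D = 1 OR 1 = 1
N1 = N0 AND C = 1 AND 0 = 0
N2 = N1 XOR C = 0 XOR 0 = 0
N3 = NOT C = NOT 0 = 1
N5 = NOT B = NOT 1 = 0
N6 = N5 XOR N3 = 0 XOR 1 = 1
N9 = N5 NAND N3 = 0 NAND 1 = 1
N10 = NOT N9 = NOT 1 = 0
N11 = NOT C = NOT 0 = 1
N13 = N10 XNOR N5 = 0 XNOR 0 = 1
N14 = N2 OR N6 OR N13 = 0 OR 1 OR 1 = 1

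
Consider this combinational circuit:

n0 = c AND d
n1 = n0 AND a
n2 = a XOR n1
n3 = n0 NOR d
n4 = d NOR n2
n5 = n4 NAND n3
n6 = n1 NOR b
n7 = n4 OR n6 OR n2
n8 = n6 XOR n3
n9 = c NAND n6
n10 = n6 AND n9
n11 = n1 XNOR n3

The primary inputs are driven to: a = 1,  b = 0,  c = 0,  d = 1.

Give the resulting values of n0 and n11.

n0 = 0; n11 = 1

n0 = c AND d = 0 AND 1 = 0
n1 = n0 AND a = 0 AND 1 = 0
n3 = n0 NOR d = 0 NOR 1 = 0
n11 = n1 XNOR n3 = 0 XNOR 0 = 1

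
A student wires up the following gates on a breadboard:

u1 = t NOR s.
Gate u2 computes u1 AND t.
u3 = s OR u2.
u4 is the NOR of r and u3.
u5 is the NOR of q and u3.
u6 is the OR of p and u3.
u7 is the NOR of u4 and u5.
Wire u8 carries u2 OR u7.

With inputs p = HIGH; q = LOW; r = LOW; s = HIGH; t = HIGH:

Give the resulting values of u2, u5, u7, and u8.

u2 = LOW; u5 = LOW; u7 = HIGH; u8 = HIGH

u1 = t NOR s = HIGH NOR HIGH = LOW
u2 = u1 AND t = LOW AND HIGH = LOW
u3 = s OR u2 = HIGH OR LOW = HIGH
u4 = r NOR u3 = LOW NOR HIGH = LOW
u5 = q NOR u3 = LOW NOR HIGH = LOW
u7 = u4 NOR u5 = LOW NOR LOW = HIGH
u8 = u2 OR u7 = LOW OR HIGH = HIGH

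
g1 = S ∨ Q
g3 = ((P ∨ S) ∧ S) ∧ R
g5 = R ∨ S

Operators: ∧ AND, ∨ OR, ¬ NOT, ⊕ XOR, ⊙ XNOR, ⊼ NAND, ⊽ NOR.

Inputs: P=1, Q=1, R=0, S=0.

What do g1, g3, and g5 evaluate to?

g1 = 1; g3 = 0; g5 = 0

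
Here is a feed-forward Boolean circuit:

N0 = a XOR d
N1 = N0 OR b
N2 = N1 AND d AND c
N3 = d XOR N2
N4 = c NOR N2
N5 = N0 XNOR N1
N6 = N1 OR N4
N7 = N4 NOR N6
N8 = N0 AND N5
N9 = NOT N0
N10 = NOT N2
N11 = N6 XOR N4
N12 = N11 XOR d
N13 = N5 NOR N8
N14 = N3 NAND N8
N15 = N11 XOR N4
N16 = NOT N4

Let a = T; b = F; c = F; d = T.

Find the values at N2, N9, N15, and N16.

N2 = F, N9 = T, N15 = T, N16 = F

N0 = a XOR d = T XOR T = F
N1 = N0 OR b = F OR F = F
N2 = N1 AND d AND c = F AND T AND F = F
N4 = c NOR N2 = F NOR F = T
N6 = N1 OR N4 = F OR T = T
N9 = NOT N0 = NOT F = T
N11 = N6 XOR N4 = T XOR T = F
N15 = N11 XOR N4 = F XOR T = T
N16 = NOT N4 = NOT T = F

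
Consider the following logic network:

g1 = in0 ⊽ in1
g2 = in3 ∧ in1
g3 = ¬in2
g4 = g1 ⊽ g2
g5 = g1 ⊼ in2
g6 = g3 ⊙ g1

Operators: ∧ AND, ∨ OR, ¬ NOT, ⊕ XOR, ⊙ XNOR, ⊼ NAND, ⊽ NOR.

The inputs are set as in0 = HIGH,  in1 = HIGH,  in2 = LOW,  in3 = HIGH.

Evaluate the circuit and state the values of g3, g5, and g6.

g1 = in0 NOR in1 = HIGH NOR HIGH = LOW
g3 = NOT in2 = NOT LOW = HIGH
g5 = g1 NAND in2 = LOW NAND LOW = HIGH
g6 = g3 XNOR g1 = HIGH XNOR LOW = LOW

g3 = HIGH, g5 = HIGH, g6 = LOW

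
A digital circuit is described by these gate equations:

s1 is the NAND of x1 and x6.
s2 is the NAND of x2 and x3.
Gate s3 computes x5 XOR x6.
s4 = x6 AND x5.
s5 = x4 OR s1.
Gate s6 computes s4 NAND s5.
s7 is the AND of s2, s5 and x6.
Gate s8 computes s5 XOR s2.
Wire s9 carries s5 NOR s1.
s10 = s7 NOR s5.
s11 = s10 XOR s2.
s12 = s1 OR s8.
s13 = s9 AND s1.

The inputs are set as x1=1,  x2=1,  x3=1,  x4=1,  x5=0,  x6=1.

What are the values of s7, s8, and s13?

s7 = 0, s8 = 1, s13 = 0

s1 = x1 NAND x6 = 1 NAND 1 = 0
s2 = x2 NAND x3 = 1 NAND 1 = 0
s5 = x4 OR s1 = 1 OR 0 = 1
s7 = s2 AND s5 AND x6 = 0 AND 1 AND 1 = 0
s8 = s5 XOR s2 = 1 XOR 0 = 1
s9 = s5 NOR s1 = 1 NOR 0 = 0
s13 = s9 AND s1 = 0 AND 0 = 0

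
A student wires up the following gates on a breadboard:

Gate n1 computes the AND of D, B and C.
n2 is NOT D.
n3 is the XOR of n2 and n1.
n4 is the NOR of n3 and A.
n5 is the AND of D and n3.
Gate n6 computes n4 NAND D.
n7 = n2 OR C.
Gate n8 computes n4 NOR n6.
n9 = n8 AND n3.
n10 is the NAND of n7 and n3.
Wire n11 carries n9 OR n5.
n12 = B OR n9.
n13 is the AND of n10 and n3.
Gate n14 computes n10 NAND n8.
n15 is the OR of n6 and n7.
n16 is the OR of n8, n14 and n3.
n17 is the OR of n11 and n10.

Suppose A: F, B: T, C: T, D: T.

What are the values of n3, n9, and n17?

n3 = T; n9 = F; n17 = T

n1 = D AND B AND C = T AND T AND T = T
n2 = NOT D = NOT T = F
n3 = n2 XOR n1 = F XOR T = T
n4 = n3 NOR A = T NOR F = F
n5 = D AND n3 = T AND T = T
n6 = n4 NAND D = F NAND T = T
n7 = n2 OR C = F OR T = T
n8 = n4 NOR n6 = F NOR T = F
n9 = n8 AND n3 = F AND T = F
n10 = n7 NAND n3 = T NAND T = F
n11 = n9 OR n5 = F OR T = T
n17 = n11 OR n10 = T OR F = T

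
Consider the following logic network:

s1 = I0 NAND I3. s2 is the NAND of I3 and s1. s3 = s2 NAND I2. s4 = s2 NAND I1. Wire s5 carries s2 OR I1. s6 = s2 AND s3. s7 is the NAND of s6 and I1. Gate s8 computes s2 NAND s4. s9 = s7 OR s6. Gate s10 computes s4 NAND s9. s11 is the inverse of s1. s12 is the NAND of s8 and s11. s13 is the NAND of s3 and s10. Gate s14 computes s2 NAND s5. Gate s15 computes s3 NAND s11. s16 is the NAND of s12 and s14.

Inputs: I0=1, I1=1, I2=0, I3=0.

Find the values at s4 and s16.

s4 = 0  s16 = 1

s1 = I0 NAND I3 = 1 NAND 0 = 1
s2 = I3 NAND s1 = 0 NAND 1 = 1
s4 = s2 NAND I1 = 1 NAND 1 = 0
s5 = s2 OR I1 = 1 OR 1 = 1
s8 = s2 NAND s4 = 1 NAND 0 = 1
s11 = NOT s1 = NOT 1 = 0
s12 = s8 NAND s11 = 1 NAND 0 = 1
s14 = s2 NAND s5 = 1 NAND 1 = 0
s16 = s12 NAND s14 = 1 NAND 0 = 1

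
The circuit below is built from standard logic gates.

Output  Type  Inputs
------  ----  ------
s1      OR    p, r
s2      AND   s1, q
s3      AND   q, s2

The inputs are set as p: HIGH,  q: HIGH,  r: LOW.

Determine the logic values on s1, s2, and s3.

s1 = HIGH  s2 = HIGH  s3 = HIGH

s1 = p OR r = HIGH OR LOW = HIGH
s2 = s1 AND q = HIGH AND HIGH = HIGH
s3 = q AND s2 = HIGH AND HIGH = HIGH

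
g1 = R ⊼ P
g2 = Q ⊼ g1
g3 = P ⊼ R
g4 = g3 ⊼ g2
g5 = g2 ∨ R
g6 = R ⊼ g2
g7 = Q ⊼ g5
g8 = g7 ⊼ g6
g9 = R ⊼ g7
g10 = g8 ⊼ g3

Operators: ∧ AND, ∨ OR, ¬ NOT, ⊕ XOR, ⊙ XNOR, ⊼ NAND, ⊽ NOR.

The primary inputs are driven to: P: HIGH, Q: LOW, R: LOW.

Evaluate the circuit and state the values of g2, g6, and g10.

g2 = HIGH  g6 = HIGH  g10 = HIGH

g1 = R NAND P = LOW NAND HIGH = HIGH
g2 = Q NAND g1 = LOW NAND HIGH = HIGH
g3 = P NAND R = HIGH NAND LOW = HIGH
g5 = g2 OR R = HIGH OR LOW = HIGH
g6 = R NAND g2 = LOW NAND HIGH = HIGH
g7 = Q NAND g5 = LOW NAND HIGH = HIGH
g8 = g7 NAND g6 = HIGH NAND HIGH = LOW
g10 = g8 NAND g3 = LOW NAND HIGH = HIGH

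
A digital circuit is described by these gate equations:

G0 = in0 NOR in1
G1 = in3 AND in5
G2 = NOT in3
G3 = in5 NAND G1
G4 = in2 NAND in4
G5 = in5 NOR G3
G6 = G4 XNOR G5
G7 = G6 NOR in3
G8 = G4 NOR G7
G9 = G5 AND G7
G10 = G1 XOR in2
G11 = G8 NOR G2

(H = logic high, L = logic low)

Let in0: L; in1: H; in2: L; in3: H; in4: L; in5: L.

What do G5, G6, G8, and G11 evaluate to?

G5 = L; G6 = L; G8 = L; G11 = H

G1 = in3 AND in5 = H AND L = L
G2 = NOT in3 = NOT H = L
G3 = in5 NAND G1 = L NAND L = H
G4 = in2 NAND in4 = L NAND L = H
G5 = in5 NOR G3 = L NOR H = L
G6 = G4 XNOR G5 = H XNOR L = L
G7 = G6 NOR in3 = L NOR H = L
G8 = G4 NOR G7 = H NOR L = L
G11 = G8 NOR G2 = L NOR L = H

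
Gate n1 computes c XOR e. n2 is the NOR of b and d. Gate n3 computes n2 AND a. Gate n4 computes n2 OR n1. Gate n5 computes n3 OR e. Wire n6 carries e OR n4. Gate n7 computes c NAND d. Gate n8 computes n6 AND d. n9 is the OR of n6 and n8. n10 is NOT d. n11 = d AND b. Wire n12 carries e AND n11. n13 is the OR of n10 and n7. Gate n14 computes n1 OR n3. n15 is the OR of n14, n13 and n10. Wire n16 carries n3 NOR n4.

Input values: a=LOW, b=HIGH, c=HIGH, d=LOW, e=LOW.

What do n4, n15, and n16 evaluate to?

n4 = HIGH, n15 = HIGH, n16 = LOW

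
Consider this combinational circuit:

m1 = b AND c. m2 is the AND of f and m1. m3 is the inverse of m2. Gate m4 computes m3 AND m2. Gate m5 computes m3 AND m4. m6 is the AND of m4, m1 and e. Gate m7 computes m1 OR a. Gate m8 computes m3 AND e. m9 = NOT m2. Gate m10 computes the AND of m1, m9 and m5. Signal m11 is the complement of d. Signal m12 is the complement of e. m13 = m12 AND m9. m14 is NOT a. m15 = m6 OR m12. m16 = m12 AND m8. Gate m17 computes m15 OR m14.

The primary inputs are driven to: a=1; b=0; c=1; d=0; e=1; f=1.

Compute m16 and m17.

m16 = 0, m17 = 0

m1 = b AND c = 0 AND 1 = 0
m2 = f AND m1 = 1 AND 0 = 0
m3 = NOT m2 = NOT 0 = 1
m4 = m3 AND m2 = 1 AND 0 = 0
m6 = m4 AND m1 AND e = 0 AND 0 AND 1 = 0
m8 = m3 AND e = 1 AND 1 = 1
m12 = NOT e = NOT 1 = 0
m14 = NOT a = NOT 1 = 0
m15 = m6 OR m12 = 0 OR 0 = 0
m16 = m12 AND m8 = 0 AND 1 = 0
m17 = m15 OR m14 = 0 OR 0 = 0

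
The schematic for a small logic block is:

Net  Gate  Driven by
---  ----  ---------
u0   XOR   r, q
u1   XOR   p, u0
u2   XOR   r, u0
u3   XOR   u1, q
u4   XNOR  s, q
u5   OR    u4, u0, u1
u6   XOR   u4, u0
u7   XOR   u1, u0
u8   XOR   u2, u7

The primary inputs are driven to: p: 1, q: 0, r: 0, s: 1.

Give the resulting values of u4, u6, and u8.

u4 = 0, u6 = 0, u8 = 1

u0 = r XOR q = 0 XOR 0 = 0
u1 = p XOR u0 = 1 XOR 0 = 1
u2 = r XOR u0 = 0 XOR 0 = 0
u4 = s XNOR q = 1 XNOR 0 = 0
u6 = u4 XOR u0 = 0 XOR 0 = 0
u7 = u1 XOR u0 = 1 XOR 0 = 1
u8 = u2 XOR u7 = 0 XOR 1 = 1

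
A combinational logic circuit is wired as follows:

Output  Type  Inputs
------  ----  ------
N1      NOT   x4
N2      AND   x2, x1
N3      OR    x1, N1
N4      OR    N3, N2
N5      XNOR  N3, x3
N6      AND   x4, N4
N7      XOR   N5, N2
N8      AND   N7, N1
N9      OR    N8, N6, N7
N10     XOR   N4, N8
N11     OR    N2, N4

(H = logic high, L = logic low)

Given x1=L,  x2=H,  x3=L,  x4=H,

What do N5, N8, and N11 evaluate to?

N1 = NOT x4 = NOT H = L
N2 = x2 AND x1 = H AND L = L
N3 = x1 OR N1 = L OR L = L
N4 = N3 OR N2 = L OR L = L
N5 = N3 XNOR x3 = L XNOR L = H
N7 = N5 XOR N2 = H XOR L = H
N8 = N7 AND N1 = H AND L = L
N11 = N2 OR N4 = L OR L = L

N5 = H, N8 = L, N11 = L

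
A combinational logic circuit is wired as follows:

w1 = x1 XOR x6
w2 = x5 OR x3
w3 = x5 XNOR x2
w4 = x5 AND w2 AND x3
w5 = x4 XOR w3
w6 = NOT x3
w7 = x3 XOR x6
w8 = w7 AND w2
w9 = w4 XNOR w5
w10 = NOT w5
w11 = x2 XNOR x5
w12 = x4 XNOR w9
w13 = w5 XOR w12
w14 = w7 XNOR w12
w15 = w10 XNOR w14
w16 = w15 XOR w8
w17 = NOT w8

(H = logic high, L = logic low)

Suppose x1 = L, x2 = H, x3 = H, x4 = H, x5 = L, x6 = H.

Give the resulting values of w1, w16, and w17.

w1 = H, w16 = L, w17 = H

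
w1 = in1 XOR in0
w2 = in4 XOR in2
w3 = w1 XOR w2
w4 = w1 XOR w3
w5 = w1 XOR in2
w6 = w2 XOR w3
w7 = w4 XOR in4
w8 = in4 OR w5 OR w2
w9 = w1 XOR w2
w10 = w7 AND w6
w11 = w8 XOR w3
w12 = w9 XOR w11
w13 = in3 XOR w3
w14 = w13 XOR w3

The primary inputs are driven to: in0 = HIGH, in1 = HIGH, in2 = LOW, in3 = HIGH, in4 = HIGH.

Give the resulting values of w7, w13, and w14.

w7 = LOW; w13 = LOW; w14 = HIGH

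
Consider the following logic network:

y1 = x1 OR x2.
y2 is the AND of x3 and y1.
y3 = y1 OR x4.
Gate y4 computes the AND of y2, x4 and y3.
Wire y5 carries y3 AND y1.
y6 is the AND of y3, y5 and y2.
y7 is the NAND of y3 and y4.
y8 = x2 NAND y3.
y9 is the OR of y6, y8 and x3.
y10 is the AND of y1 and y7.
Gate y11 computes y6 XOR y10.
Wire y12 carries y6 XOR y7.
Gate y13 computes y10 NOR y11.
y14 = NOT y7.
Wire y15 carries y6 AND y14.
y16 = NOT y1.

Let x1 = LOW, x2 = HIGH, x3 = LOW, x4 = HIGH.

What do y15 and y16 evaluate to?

y15 = LOW, y16 = LOW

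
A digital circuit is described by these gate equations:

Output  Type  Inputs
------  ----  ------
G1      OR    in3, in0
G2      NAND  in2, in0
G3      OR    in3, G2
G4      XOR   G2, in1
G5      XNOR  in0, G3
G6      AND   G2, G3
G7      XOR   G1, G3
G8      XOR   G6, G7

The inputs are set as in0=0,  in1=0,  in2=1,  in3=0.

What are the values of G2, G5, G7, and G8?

G2 = 1  G5 = 0  G7 = 1  G8 = 0

G1 = in3 OR in0 = 0 OR 0 = 0
G2 = in2 NAND in0 = 1 NAND 0 = 1
G3 = in3 OR G2 = 0 OR 1 = 1
G5 = in0 XNOR G3 = 0 XNOR 1 = 0
G6 = G2 AND G3 = 1 AND 1 = 1
G7 = G1 XOR G3 = 0 XOR 1 = 1
G8 = G6 XOR G7 = 1 XOR 1 = 0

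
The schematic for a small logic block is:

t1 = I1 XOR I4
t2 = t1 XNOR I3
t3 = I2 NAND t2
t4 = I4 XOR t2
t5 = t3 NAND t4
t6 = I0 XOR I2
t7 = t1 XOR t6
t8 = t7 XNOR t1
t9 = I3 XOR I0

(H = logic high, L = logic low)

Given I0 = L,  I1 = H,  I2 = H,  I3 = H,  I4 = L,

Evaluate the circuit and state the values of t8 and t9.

t1 = I1 XOR I4 = H XOR L = H
t6 = I0 XOR I2 = L XOR H = H
t7 = t1 XOR t6 = H XOR H = L
t8 = t7 XNOR t1 = L XNOR H = L
t9 = I3 XOR I0 = H XOR L = H

t8 = L; t9 = H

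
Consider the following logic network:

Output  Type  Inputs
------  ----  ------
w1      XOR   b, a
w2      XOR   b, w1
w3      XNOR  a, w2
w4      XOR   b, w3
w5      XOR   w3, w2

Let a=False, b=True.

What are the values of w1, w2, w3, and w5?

w1 = True, w2 = False, w3 = True, w5 = True

w1 = b XOR a = True XOR False = True
w2 = b XOR w1 = True XOR True = False
w3 = a XNOR w2 = False XNOR False = True
w5 = w3 XOR w2 = True XOR False = True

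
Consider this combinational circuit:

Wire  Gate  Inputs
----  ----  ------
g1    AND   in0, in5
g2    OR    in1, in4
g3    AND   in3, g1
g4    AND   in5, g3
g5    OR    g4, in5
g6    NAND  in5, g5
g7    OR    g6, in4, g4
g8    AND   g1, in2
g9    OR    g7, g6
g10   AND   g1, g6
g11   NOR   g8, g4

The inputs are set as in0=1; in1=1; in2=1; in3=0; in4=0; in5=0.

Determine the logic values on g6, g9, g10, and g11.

g6 = 1, g9 = 1, g10 = 0, g11 = 1

g1 = in0 AND in5 = 1 AND 0 = 0
g3 = in3 AND g1 = 0 AND 0 = 0
g4 = in5 AND g3 = 0 AND 0 = 0
g5 = g4 OR in5 = 0 OR 0 = 0
g6 = in5 NAND g5 = 0 NAND 0 = 1
g7 = g6 OR in4 OR g4 = 1 OR 0 OR 0 = 1
g8 = g1 AND in2 = 0 AND 1 = 0
g9 = g7 OR g6 = 1 OR 1 = 1
g10 = g1 AND g6 = 0 AND 1 = 0
g11 = g8 NOR g4 = 0 NOR 0 = 1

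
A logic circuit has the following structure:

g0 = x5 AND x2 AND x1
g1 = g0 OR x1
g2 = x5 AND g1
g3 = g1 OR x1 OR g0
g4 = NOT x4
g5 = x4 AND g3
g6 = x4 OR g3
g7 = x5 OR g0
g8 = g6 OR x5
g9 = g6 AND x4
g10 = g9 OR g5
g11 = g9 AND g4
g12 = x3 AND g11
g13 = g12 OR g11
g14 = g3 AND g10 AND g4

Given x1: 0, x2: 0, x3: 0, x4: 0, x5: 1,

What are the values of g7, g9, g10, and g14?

g0 = x5 AND x2 AND x1 = 1 AND 0 AND 0 = 0
g1 = g0 OR x1 = 0 OR 0 = 0
g3 = g1 OR x1 OR g0 = 0 OR 0 OR 0 = 0
g4 = NOT x4 = NOT 0 = 1
g5 = x4 AND g3 = 0 AND 0 = 0
g6 = x4 OR g3 = 0 OR 0 = 0
g7 = x5 OR g0 = 1 OR 0 = 1
g9 = g6 AND x4 = 0 AND 0 = 0
g10 = g9 OR g5 = 0 OR 0 = 0
g14 = g3 AND g10 AND g4 = 0 AND 0 AND 1 = 0

g7 = 1; g9 = 0; g10 = 0; g14 = 0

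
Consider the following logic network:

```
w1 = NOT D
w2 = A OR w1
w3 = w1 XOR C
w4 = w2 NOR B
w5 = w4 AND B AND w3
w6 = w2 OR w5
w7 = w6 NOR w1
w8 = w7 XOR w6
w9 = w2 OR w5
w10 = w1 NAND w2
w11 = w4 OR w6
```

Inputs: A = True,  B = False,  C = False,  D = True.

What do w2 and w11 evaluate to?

w2 = True  w11 = True

w1 = NOT D = NOT True = False
w2 = A OR w1 = True OR False = True
w3 = w1 XOR C = False XOR False = False
w4 = w2 NOR B = True NOR False = False
w5 = w4 AND B AND w3 = False AND False AND False = False
w6 = w2 OR w5 = True OR False = True
w11 = w4 OR w6 = False OR True = True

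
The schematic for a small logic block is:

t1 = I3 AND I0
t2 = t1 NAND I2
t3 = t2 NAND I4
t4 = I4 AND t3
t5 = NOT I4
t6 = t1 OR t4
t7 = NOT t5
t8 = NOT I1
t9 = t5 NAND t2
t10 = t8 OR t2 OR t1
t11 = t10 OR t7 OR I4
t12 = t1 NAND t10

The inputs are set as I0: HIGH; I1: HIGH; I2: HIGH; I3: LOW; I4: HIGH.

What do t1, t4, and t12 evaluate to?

t1 = LOW, t4 = LOW, t12 = HIGH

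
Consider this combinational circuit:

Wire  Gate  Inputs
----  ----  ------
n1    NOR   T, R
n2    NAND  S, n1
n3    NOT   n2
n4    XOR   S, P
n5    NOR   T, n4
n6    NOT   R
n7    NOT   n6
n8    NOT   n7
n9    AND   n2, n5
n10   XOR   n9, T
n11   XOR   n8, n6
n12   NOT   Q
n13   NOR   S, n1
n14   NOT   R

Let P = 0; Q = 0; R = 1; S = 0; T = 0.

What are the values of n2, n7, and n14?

n2 = 1, n7 = 1, n14 = 0

n1 = T NOR R = 0 NOR 1 = 0
n2 = S NAND n1 = 0 NAND 0 = 1
n6 = NOT R = NOT 1 = 0
n7 = NOT n6 = NOT 0 = 1
n14 = NOT R = NOT 1 = 0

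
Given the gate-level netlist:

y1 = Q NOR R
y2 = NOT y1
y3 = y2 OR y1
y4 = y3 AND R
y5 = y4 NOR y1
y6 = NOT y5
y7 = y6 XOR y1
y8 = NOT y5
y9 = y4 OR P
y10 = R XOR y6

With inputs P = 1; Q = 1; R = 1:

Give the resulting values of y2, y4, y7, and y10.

y1 = Q NOR R = 1 NOR 1 = 0
y2 = NOT y1 = NOT 0 = 1
y3 = y2 OR y1 = 1 OR 0 = 1
y4 = y3 AND R = 1 AND 1 = 1
y5 = y4 NOR y1 = 1 NOR 0 = 0
y6 = NOT y5 = NOT 0 = 1
y7 = y6 XOR y1 = 1 XOR 0 = 1
y10 = R XOR y6 = 1 XOR 1 = 0

y2 = 1, y4 = 1, y7 = 1, y10 = 0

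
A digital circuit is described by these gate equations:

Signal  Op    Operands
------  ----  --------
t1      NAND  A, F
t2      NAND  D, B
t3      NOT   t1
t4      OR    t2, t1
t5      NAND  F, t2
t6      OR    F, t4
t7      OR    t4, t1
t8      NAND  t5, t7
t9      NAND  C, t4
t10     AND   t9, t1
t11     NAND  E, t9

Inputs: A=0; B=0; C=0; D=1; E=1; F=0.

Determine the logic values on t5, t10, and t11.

t5 = 1, t10 = 1, t11 = 0

t1 = A NAND F = 0 NAND 0 = 1
t2 = D NAND B = 1 NAND 0 = 1
t4 = t2 OR t1 = 1 OR 1 = 1
t5 = F NAND t2 = 0 NAND 1 = 1
t9 = C NAND t4 = 0 NAND 1 = 1
t10 = t9 AND t1 = 1 AND 1 = 1
t11 = E NAND t9 = 1 NAND 1 = 0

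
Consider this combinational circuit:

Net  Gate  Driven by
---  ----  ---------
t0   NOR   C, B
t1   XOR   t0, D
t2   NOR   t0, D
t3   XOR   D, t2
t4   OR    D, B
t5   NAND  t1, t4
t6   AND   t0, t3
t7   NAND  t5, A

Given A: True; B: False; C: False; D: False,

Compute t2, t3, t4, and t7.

t2 = False, t3 = False, t4 = False, t7 = False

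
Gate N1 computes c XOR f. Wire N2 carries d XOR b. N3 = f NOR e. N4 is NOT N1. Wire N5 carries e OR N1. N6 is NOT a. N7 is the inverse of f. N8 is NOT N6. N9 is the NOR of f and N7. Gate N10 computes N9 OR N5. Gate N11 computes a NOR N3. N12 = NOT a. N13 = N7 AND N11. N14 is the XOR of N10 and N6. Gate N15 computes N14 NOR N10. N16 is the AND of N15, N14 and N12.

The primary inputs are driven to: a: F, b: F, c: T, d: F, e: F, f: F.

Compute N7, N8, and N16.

N1 = c XOR f = T XOR F = T
N5 = e OR N1 = F OR T = T
N6 = NOT a = NOT F = T
N7 = NOT f = NOT F = T
N8 = NOT N6 = NOT T = F
N9 = f NOR N7 = F NOR T = F
N10 = N9 OR N5 = F OR T = T
N12 = NOT a = NOT F = T
N14 = N10 XOR N6 = T XOR T = F
N15 = N14 NOR N10 = F NOR T = F
N16 = N15 AND N14 AND N12 = F AND F AND T = F

N7 = T; N8 = F; N16 = F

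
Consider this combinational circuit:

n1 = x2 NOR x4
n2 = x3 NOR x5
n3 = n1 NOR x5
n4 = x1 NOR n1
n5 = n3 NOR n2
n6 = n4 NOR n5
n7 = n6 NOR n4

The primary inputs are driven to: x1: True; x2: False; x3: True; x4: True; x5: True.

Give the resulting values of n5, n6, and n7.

n1 = x2 NOR x4 = False NOR True = False
n2 = x3 NOR x5 = True NOR True = False
n3 = n1 NOR x5 = False NOR True = False
n4 = x1 NOR n1 = True NOR False = False
n5 = n3 NOR n2 = False NOR False = True
n6 = n4 NOR n5 = False NOR True = False
n7 = n6 NOR n4 = False NOR False = True

n5 = True; n6 = False; n7 = True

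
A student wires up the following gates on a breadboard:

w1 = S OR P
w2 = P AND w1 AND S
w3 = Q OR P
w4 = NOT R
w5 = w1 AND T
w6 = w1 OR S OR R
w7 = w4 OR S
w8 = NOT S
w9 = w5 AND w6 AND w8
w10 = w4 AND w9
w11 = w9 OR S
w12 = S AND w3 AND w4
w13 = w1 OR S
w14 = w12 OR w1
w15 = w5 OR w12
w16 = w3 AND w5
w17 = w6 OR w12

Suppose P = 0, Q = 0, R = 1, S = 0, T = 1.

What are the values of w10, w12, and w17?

w1 = S OR P = 0 OR 0 = 0
w3 = Q OR P = 0 OR 0 = 0
w4 = NOT R = NOT 1 = 0
w5 = w1 AND T = 0 AND 1 = 0
w6 = w1 OR S OR R = 0 OR 0 OR 1 = 1
w8 = NOT S = NOT 0 = 1
w9 = w5 AND w6 AND w8 = 0 AND 1 AND 1 = 0
w10 = w4 AND w9 = 0 AND 0 = 0
w12 = S AND w3 AND w4 = 0 AND 0 AND 0 = 0
w17 = w6 OR w12 = 1 OR 0 = 1

w10 = 0, w12 = 0, w17 = 1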